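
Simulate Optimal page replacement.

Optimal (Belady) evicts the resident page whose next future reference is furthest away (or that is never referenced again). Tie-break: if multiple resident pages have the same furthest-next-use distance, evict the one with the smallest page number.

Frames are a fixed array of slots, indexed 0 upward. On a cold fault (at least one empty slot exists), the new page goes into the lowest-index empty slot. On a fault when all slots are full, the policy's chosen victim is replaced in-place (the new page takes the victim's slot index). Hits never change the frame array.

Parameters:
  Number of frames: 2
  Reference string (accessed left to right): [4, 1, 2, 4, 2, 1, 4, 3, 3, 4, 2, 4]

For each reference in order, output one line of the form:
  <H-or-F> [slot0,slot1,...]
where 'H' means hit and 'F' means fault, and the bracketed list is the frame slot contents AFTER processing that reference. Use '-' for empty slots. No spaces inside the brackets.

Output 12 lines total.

F [4,-]
F [4,1]
F [4,2]
H [4,2]
H [4,2]
F [4,1]
H [4,1]
F [4,3]
H [4,3]
H [4,3]
F [4,2]
H [4,2]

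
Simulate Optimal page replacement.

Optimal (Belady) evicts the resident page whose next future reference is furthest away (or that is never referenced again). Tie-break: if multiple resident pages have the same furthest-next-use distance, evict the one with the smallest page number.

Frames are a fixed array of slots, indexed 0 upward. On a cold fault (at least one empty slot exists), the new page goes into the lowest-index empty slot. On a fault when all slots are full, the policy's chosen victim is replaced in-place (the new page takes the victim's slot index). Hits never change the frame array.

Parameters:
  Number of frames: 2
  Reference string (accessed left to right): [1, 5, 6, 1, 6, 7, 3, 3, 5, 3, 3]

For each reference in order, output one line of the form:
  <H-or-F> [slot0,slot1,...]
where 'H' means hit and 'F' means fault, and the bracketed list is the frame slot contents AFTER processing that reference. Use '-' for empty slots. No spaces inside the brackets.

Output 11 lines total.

F [1,-]
F [1,5]
F [1,6]
H [1,6]
H [1,6]
F [7,6]
F [7,3]
H [7,3]
F [5,3]
H [5,3]
H [5,3]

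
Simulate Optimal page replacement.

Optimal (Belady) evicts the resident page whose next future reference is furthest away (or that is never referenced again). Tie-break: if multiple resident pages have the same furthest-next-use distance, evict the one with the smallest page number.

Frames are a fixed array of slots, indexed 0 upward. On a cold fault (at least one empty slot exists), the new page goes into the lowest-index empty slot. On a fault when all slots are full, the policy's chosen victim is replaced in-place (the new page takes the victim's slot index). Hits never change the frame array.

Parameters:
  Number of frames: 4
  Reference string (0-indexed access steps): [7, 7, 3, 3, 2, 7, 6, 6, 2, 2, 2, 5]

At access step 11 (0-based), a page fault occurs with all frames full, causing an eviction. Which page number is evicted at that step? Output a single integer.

Answer: 2

Derivation:
Step 0: ref 7 -> FAULT, frames=[7,-,-,-]
Step 1: ref 7 -> HIT, frames=[7,-,-,-]
Step 2: ref 3 -> FAULT, frames=[7,3,-,-]
Step 3: ref 3 -> HIT, frames=[7,3,-,-]
Step 4: ref 2 -> FAULT, frames=[7,3,2,-]
Step 5: ref 7 -> HIT, frames=[7,3,2,-]
Step 6: ref 6 -> FAULT, frames=[7,3,2,6]
Step 7: ref 6 -> HIT, frames=[7,3,2,6]
Step 8: ref 2 -> HIT, frames=[7,3,2,6]
Step 9: ref 2 -> HIT, frames=[7,3,2,6]
Step 10: ref 2 -> HIT, frames=[7,3,2,6]
Step 11: ref 5 -> FAULT, evict 2, frames=[7,3,5,6]
At step 11: evicted page 2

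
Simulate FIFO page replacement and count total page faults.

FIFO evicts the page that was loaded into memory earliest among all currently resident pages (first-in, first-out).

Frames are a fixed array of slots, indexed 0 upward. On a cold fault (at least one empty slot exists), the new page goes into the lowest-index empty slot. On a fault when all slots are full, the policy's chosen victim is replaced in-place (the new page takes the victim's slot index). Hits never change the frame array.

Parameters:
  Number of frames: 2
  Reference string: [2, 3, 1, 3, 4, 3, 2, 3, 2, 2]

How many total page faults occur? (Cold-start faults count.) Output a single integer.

Step 0: ref 2 → FAULT, frames=[2,-]
Step 1: ref 3 → FAULT, frames=[2,3]
Step 2: ref 1 → FAULT (evict 2), frames=[1,3]
Step 3: ref 3 → HIT, frames=[1,3]
Step 4: ref 4 → FAULT (evict 3), frames=[1,4]
Step 5: ref 3 → FAULT (evict 1), frames=[3,4]
Step 6: ref 2 → FAULT (evict 4), frames=[3,2]
Step 7: ref 3 → HIT, frames=[3,2]
Step 8: ref 2 → HIT, frames=[3,2]
Step 9: ref 2 → HIT, frames=[3,2]
Total faults: 6

Answer: 6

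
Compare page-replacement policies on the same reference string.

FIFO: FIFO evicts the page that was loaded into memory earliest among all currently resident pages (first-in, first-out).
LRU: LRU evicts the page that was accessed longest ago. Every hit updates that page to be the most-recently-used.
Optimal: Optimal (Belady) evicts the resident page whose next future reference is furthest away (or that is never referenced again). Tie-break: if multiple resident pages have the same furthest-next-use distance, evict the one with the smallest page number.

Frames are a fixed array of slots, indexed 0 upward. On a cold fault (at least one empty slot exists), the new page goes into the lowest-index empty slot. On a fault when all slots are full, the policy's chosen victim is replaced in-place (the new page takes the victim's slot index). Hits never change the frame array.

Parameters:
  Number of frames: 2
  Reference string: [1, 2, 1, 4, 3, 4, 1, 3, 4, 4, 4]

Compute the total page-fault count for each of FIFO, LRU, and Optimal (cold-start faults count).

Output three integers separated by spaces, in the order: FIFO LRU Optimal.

Answer: 6 7 6

Derivation:
--- FIFO ---
  step 0: ref 1 -> FAULT, frames=[1,-] (faults so far: 1)
  step 1: ref 2 -> FAULT, frames=[1,2] (faults so far: 2)
  step 2: ref 1 -> HIT, frames=[1,2] (faults so far: 2)
  step 3: ref 4 -> FAULT, evict 1, frames=[4,2] (faults so far: 3)
  step 4: ref 3 -> FAULT, evict 2, frames=[4,3] (faults so far: 4)
  step 5: ref 4 -> HIT, frames=[4,3] (faults so far: 4)
  step 6: ref 1 -> FAULT, evict 4, frames=[1,3] (faults so far: 5)
  step 7: ref 3 -> HIT, frames=[1,3] (faults so far: 5)
  step 8: ref 4 -> FAULT, evict 3, frames=[1,4] (faults so far: 6)
  step 9: ref 4 -> HIT, frames=[1,4] (faults so far: 6)
  step 10: ref 4 -> HIT, frames=[1,4] (faults so far: 6)
  FIFO total faults: 6
--- LRU ---
  step 0: ref 1 -> FAULT, frames=[1,-] (faults so far: 1)
  step 1: ref 2 -> FAULT, frames=[1,2] (faults so far: 2)
  step 2: ref 1 -> HIT, frames=[1,2] (faults so far: 2)
  step 3: ref 4 -> FAULT, evict 2, frames=[1,4] (faults so far: 3)
  step 4: ref 3 -> FAULT, evict 1, frames=[3,4] (faults so far: 4)
  step 5: ref 4 -> HIT, frames=[3,4] (faults so far: 4)
  step 6: ref 1 -> FAULT, evict 3, frames=[1,4] (faults so far: 5)
  step 7: ref 3 -> FAULT, evict 4, frames=[1,3] (faults so far: 6)
  step 8: ref 4 -> FAULT, evict 1, frames=[4,3] (faults so far: 7)
  step 9: ref 4 -> HIT, frames=[4,3] (faults so far: 7)
  step 10: ref 4 -> HIT, frames=[4,3] (faults so far: 7)
  LRU total faults: 7
--- Optimal ---
  step 0: ref 1 -> FAULT, frames=[1,-] (faults so far: 1)
  step 1: ref 2 -> FAULT, frames=[1,2] (faults so far: 2)
  step 2: ref 1 -> HIT, frames=[1,2] (faults so far: 2)
  step 3: ref 4 -> FAULT, evict 2, frames=[1,4] (faults so far: 3)
  step 4: ref 3 -> FAULT, evict 1, frames=[3,4] (faults so far: 4)
  step 5: ref 4 -> HIT, frames=[3,4] (faults so far: 4)
  step 6: ref 1 -> FAULT, evict 4, frames=[3,1] (faults so far: 5)
  step 7: ref 3 -> HIT, frames=[3,1] (faults so far: 5)
  step 8: ref 4 -> FAULT, evict 1, frames=[3,4] (faults so far: 6)
  step 9: ref 4 -> HIT, frames=[3,4] (faults so far: 6)
  step 10: ref 4 -> HIT, frames=[3,4] (faults so far: 6)
  Optimal total faults: 6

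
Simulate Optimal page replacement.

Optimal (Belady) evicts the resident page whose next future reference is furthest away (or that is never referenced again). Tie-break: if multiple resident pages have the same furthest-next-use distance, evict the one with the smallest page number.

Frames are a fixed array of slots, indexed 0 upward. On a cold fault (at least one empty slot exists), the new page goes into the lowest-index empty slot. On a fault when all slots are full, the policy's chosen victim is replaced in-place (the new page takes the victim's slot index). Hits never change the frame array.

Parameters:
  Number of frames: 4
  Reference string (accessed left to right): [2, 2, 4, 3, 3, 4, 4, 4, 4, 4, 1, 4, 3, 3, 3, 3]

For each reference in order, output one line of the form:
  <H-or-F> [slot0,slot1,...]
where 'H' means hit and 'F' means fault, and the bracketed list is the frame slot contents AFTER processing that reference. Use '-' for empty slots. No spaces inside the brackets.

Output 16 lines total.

F [2,-,-,-]
H [2,-,-,-]
F [2,4,-,-]
F [2,4,3,-]
H [2,4,3,-]
H [2,4,3,-]
H [2,4,3,-]
H [2,4,3,-]
H [2,4,3,-]
H [2,4,3,-]
F [2,4,3,1]
H [2,4,3,1]
H [2,4,3,1]
H [2,4,3,1]
H [2,4,3,1]
H [2,4,3,1]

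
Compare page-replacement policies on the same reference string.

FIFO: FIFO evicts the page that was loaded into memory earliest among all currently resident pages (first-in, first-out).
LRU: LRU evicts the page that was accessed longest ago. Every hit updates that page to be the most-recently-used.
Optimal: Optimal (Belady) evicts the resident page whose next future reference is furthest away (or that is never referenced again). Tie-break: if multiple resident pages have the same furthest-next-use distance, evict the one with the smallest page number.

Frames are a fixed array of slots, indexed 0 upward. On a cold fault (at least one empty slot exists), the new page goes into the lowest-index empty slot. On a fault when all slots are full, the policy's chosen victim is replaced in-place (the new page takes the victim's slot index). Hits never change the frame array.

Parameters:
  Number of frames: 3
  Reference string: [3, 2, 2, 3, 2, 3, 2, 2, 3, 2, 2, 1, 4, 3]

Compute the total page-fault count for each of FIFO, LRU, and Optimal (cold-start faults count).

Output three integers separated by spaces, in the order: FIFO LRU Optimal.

Answer: 5 5 4

Derivation:
--- FIFO ---
  step 0: ref 3 -> FAULT, frames=[3,-,-] (faults so far: 1)
  step 1: ref 2 -> FAULT, frames=[3,2,-] (faults so far: 2)
  step 2: ref 2 -> HIT, frames=[3,2,-] (faults so far: 2)
  step 3: ref 3 -> HIT, frames=[3,2,-] (faults so far: 2)
  step 4: ref 2 -> HIT, frames=[3,2,-] (faults so far: 2)
  step 5: ref 3 -> HIT, frames=[3,2,-] (faults so far: 2)
  step 6: ref 2 -> HIT, frames=[3,2,-] (faults so far: 2)
  step 7: ref 2 -> HIT, frames=[3,2,-] (faults so far: 2)
  step 8: ref 3 -> HIT, frames=[3,2,-] (faults so far: 2)
  step 9: ref 2 -> HIT, frames=[3,2,-] (faults so far: 2)
  step 10: ref 2 -> HIT, frames=[3,2,-] (faults so far: 2)
  step 11: ref 1 -> FAULT, frames=[3,2,1] (faults so far: 3)
  step 12: ref 4 -> FAULT, evict 3, frames=[4,2,1] (faults so far: 4)
  step 13: ref 3 -> FAULT, evict 2, frames=[4,3,1] (faults so far: 5)
  FIFO total faults: 5
--- LRU ---
  step 0: ref 3 -> FAULT, frames=[3,-,-] (faults so far: 1)
  step 1: ref 2 -> FAULT, frames=[3,2,-] (faults so far: 2)
  step 2: ref 2 -> HIT, frames=[3,2,-] (faults so far: 2)
  step 3: ref 3 -> HIT, frames=[3,2,-] (faults so far: 2)
  step 4: ref 2 -> HIT, frames=[3,2,-] (faults so far: 2)
  step 5: ref 3 -> HIT, frames=[3,2,-] (faults so far: 2)
  step 6: ref 2 -> HIT, frames=[3,2,-] (faults so far: 2)
  step 7: ref 2 -> HIT, frames=[3,2,-] (faults so far: 2)
  step 8: ref 3 -> HIT, frames=[3,2,-] (faults so far: 2)
  step 9: ref 2 -> HIT, frames=[3,2,-] (faults so far: 2)
  step 10: ref 2 -> HIT, frames=[3,2,-] (faults so far: 2)
  step 11: ref 1 -> FAULT, frames=[3,2,1] (faults so far: 3)
  step 12: ref 4 -> FAULT, evict 3, frames=[4,2,1] (faults so far: 4)
  step 13: ref 3 -> FAULT, evict 2, frames=[4,3,1] (faults so far: 5)
  LRU total faults: 5
--- Optimal ---
  step 0: ref 3 -> FAULT, frames=[3,-,-] (faults so far: 1)
  step 1: ref 2 -> FAULT, frames=[3,2,-] (faults so far: 2)
  step 2: ref 2 -> HIT, frames=[3,2,-] (faults so far: 2)
  step 3: ref 3 -> HIT, frames=[3,2,-] (faults so far: 2)
  step 4: ref 2 -> HIT, frames=[3,2,-] (faults so far: 2)
  step 5: ref 3 -> HIT, frames=[3,2,-] (faults so far: 2)
  step 6: ref 2 -> HIT, frames=[3,2,-] (faults so far: 2)
  step 7: ref 2 -> HIT, frames=[3,2,-] (faults so far: 2)
  step 8: ref 3 -> HIT, frames=[3,2,-] (faults so far: 2)
  step 9: ref 2 -> HIT, frames=[3,2,-] (faults so far: 2)
  step 10: ref 2 -> HIT, frames=[3,2,-] (faults so far: 2)
  step 11: ref 1 -> FAULT, frames=[3,2,1] (faults so far: 3)
  step 12: ref 4 -> FAULT, evict 1, frames=[3,2,4] (faults so far: 4)
  step 13: ref 3 -> HIT, frames=[3,2,4] (faults so far: 4)
  Optimal total faults: 4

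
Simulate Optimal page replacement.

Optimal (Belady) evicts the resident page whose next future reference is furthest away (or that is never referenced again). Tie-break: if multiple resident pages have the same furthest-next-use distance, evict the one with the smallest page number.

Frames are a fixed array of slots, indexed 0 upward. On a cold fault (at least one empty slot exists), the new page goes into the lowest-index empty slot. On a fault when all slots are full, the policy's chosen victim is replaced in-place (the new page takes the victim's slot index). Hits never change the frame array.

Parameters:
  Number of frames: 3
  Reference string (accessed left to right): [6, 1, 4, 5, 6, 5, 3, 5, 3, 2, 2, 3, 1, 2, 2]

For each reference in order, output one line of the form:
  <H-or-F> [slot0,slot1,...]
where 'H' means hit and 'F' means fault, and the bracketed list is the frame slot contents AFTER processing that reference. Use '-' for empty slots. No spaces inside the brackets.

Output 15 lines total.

F [6,-,-]
F [6,1,-]
F [6,1,4]
F [6,1,5]
H [6,1,5]
H [6,1,5]
F [3,1,5]
H [3,1,5]
H [3,1,5]
F [3,1,2]
H [3,1,2]
H [3,1,2]
H [3,1,2]
H [3,1,2]
H [3,1,2]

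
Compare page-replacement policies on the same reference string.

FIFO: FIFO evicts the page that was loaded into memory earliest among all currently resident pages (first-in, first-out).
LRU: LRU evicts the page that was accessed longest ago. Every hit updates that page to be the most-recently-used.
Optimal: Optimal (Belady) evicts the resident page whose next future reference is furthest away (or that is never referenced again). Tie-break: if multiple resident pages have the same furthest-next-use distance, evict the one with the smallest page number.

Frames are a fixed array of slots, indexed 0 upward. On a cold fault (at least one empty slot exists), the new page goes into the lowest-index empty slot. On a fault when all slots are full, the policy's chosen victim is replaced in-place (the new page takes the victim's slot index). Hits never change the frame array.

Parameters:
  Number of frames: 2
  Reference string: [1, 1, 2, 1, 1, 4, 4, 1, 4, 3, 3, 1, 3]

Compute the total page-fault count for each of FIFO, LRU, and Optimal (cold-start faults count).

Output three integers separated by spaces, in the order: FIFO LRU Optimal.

Answer: 5 5 4

Derivation:
--- FIFO ---
  step 0: ref 1 -> FAULT, frames=[1,-] (faults so far: 1)
  step 1: ref 1 -> HIT, frames=[1,-] (faults so far: 1)
  step 2: ref 2 -> FAULT, frames=[1,2] (faults so far: 2)
  step 3: ref 1 -> HIT, frames=[1,2] (faults so far: 2)
  step 4: ref 1 -> HIT, frames=[1,2] (faults so far: 2)
  step 5: ref 4 -> FAULT, evict 1, frames=[4,2] (faults so far: 3)
  step 6: ref 4 -> HIT, frames=[4,2] (faults so far: 3)
  step 7: ref 1 -> FAULT, evict 2, frames=[4,1] (faults so far: 4)
  step 8: ref 4 -> HIT, frames=[4,1] (faults so far: 4)
  step 9: ref 3 -> FAULT, evict 4, frames=[3,1] (faults so far: 5)
  step 10: ref 3 -> HIT, frames=[3,1] (faults so far: 5)
  step 11: ref 1 -> HIT, frames=[3,1] (faults so far: 5)
  step 12: ref 3 -> HIT, frames=[3,1] (faults so far: 5)
  FIFO total faults: 5
--- LRU ---
  step 0: ref 1 -> FAULT, frames=[1,-] (faults so far: 1)
  step 1: ref 1 -> HIT, frames=[1,-] (faults so far: 1)
  step 2: ref 2 -> FAULT, frames=[1,2] (faults so far: 2)
  step 3: ref 1 -> HIT, frames=[1,2] (faults so far: 2)
  step 4: ref 1 -> HIT, frames=[1,2] (faults so far: 2)
  step 5: ref 4 -> FAULT, evict 2, frames=[1,4] (faults so far: 3)
  step 6: ref 4 -> HIT, frames=[1,4] (faults so far: 3)
  step 7: ref 1 -> HIT, frames=[1,4] (faults so far: 3)
  step 8: ref 4 -> HIT, frames=[1,4] (faults so far: 3)
  step 9: ref 3 -> FAULT, evict 1, frames=[3,4] (faults so far: 4)
  step 10: ref 3 -> HIT, frames=[3,4] (faults so far: 4)
  step 11: ref 1 -> FAULT, evict 4, frames=[3,1] (faults so far: 5)
  step 12: ref 3 -> HIT, frames=[3,1] (faults so far: 5)
  LRU total faults: 5
--- Optimal ---
  step 0: ref 1 -> FAULT, frames=[1,-] (faults so far: 1)
  step 1: ref 1 -> HIT, frames=[1,-] (faults so far: 1)
  step 2: ref 2 -> FAULT, frames=[1,2] (faults so far: 2)
  step 3: ref 1 -> HIT, frames=[1,2] (faults so far: 2)
  step 4: ref 1 -> HIT, frames=[1,2] (faults so far: 2)
  step 5: ref 4 -> FAULT, evict 2, frames=[1,4] (faults so far: 3)
  step 6: ref 4 -> HIT, frames=[1,4] (faults so far: 3)
  step 7: ref 1 -> HIT, frames=[1,4] (faults so far: 3)
  step 8: ref 4 -> HIT, frames=[1,4] (faults so far: 3)
  step 9: ref 3 -> FAULT, evict 4, frames=[1,3] (faults so far: 4)
  step 10: ref 3 -> HIT, frames=[1,3] (faults so far: 4)
  step 11: ref 1 -> HIT, frames=[1,3] (faults so far: 4)
  step 12: ref 3 -> HIT, frames=[1,3] (faults so far: 4)
  Optimal total faults: 4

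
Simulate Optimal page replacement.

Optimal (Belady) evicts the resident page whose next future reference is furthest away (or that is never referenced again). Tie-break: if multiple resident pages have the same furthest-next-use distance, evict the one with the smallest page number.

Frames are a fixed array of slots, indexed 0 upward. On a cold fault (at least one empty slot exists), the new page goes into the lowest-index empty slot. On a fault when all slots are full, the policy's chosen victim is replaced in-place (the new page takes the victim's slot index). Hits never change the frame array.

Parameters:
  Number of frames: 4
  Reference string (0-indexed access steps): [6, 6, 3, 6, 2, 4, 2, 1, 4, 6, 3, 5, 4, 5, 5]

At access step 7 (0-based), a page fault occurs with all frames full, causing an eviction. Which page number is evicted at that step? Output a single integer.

Step 0: ref 6 -> FAULT, frames=[6,-,-,-]
Step 1: ref 6 -> HIT, frames=[6,-,-,-]
Step 2: ref 3 -> FAULT, frames=[6,3,-,-]
Step 3: ref 6 -> HIT, frames=[6,3,-,-]
Step 4: ref 2 -> FAULT, frames=[6,3,2,-]
Step 5: ref 4 -> FAULT, frames=[6,3,2,4]
Step 6: ref 2 -> HIT, frames=[6,3,2,4]
Step 7: ref 1 -> FAULT, evict 2, frames=[6,3,1,4]
At step 7: evicted page 2

Answer: 2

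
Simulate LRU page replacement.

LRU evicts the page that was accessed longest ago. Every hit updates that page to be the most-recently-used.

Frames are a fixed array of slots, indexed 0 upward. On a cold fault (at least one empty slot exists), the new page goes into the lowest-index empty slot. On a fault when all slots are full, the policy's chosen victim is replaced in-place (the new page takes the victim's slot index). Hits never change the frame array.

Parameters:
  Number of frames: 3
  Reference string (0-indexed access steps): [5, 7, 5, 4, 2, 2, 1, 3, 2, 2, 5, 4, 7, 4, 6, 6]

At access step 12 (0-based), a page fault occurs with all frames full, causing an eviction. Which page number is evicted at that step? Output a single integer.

Answer: 2

Derivation:
Step 0: ref 5 -> FAULT, frames=[5,-,-]
Step 1: ref 7 -> FAULT, frames=[5,7,-]
Step 2: ref 5 -> HIT, frames=[5,7,-]
Step 3: ref 4 -> FAULT, frames=[5,7,4]
Step 4: ref 2 -> FAULT, evict 7, frames=[5,2,4]
Step 5: ref 2 -> HIT, frames=[5,2,4]
Step 6: ref 1 -> FAULT, evict 5, frames=[1,2,4]
Step 7: ref 3 -> FAULT, evict 4, frames=[1,2,3]
Step 8: ref 2 -> HIT, frames=[1,2,3]
Step 9: ref 2 -> HIT, frames=[1,2,3]
Step 10: ref 5 -> FAULT, evict 1, frames=[5,2,3]
Step 11: ref 4 -> FAULT, evict 3, frames=[5,2,4]
Step 12: ref 7 -> FAULT, evict 2, frames=[5,7,4]
At step 12: evicted page 2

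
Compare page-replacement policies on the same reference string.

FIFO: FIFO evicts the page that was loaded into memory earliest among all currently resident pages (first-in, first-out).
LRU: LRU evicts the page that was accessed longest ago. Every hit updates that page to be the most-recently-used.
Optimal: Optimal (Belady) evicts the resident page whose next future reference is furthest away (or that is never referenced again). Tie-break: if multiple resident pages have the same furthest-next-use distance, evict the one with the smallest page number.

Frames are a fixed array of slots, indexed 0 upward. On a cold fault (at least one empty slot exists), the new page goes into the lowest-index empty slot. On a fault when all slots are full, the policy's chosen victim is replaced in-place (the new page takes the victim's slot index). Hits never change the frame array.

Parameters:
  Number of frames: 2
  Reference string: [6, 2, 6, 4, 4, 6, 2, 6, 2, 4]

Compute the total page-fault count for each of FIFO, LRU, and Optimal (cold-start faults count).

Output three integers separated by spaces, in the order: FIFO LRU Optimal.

Answer: 6 5 5

Derivation:
--- FIFO ---
  step 0: ref 6 -> FAULT, frames=[6,-] (faults so far: 1)
  step 1: ref 2 -> FAULT, frames=[6,2] (faults so far: 2)
  step 2: ref 6 -> HIT, frames=[6,2] (faults so far: 2)
  step 3: ref 4 -> FAULT, evict 6, frames=[4,2] (faults so far: 3)
  step 4: ref 4 -> HIT, frames=[4,2] (faults so far: 3)
  step 5: ref 6 -> FAULT, evict 2, frames=[4,6] (faults so far: 4)
  step 6: ref 2 -> FAULT, evict 4, frames=[2,6] (faults so far: 5)
  step 7: ref 6 -> HIT, frames=[2,6] (faults so far: 5)
  step 8: ref 2 -> HIT, frames=[2,6] (faults so far: 5)
  step 9: ref 4 -> FAULT, evict 6, frames=[2,4] (faults so far: 6)
  FIFO total faults: 6
--- LRU ---
  step 0: ref 6 -> FAULT, frames=[6,-] (faults so far: 1)
  step 1: ref 2 -> FAULT, frames=[6,2] (faults so far: 2)
  step 2: ref 6 -> HIT, frames=[6,2] (faults so far: 2)
  step 3: ref 4 -> FAULT, evict 2, frames=[6,4] (faults so far: 3)
  step 4: ref 4 -> HIT, frames=[6,4] (faults so far: 3)
  step 5: ref 6 -> HIT, frames=[6,4] (faults so far: 3)
  step 6: ref 2 -> FAULT, evict 4, frames=[6,2] (faults so far: 4)
  step 7: ref 6 -> HIT, frames=[6,2] (faults so far: 4)
  step 8: ref 2 -> HIT, frames=[6,2] (faults so far: 4)
  step 9: ref 4 -> FAULT, evict 6, frames=[4,2] (faults so far: 5)
  LRU total faults: 5
--- Optimal ---
  step 0: ref 6 -> FAULT, frames=[6,-] (faults so far: 1)
  step 1: ref 2 -> FAULT, frames=[6,2] (faults so far: 2)
  step 2: ref 6 -> HIT, frames=[6,2] (faults so far: 2)
  step 3: ref 4 -> FAULT, evict 2, frames=[6,4] (faults so far: 3)
  step 4: ref 4 -> HIT, frames=[6,4] (faults so far: 3)
  step 5: ref 6 -> HIT, frames=[6,4] (faults so far: 3)
  step 6: ref 2 -> FAULT, evict 4, frames=[6,2] (faults so far: 4)
  step 7: ref 6 -> HIT, frames=[6,2] (faults so far: 4)
  step 8: ref 2 -> HIT, frames=[6,2] (faults so far: 4)
  step 9: ref 4 -> FAULT, evict 2, frames=[6,4] (faults so far: 5)
  Optimal total faults: 5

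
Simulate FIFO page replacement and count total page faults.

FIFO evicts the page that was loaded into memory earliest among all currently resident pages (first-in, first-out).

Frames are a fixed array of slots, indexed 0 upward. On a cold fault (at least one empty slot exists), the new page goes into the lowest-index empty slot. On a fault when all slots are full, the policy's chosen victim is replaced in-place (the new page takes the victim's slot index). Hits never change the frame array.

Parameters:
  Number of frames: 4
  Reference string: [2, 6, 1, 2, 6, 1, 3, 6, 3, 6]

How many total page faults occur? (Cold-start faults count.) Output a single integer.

Step 0: ref 2 → FAULT, frames=[2,-,-,-]
Step 1: ref 6 → FAULT, frames=[2,6,-,-]
Step 2: ref 1 → FAULT, frames=[2,6,1,-]
Step 3: ref 2 → HIT, frames=[2,6,1,-]
Step 4: ref 6 → HIT, frames=[2,6,1,-]
Step 5: ref 1 → HIT, frames=[2,6,1,-]
Step 6: ref 3 → FAULT, frames=[2,6,1,3]
Step 7: ref 6 → HIT, frames=[2,6,1,3]
Step 8: ref 3 → HIT, frames=[2,6,1,3]
Step 9: ref 6 → HIT, frames=[2,6,1,3]
Total faults: 4

Answer: 4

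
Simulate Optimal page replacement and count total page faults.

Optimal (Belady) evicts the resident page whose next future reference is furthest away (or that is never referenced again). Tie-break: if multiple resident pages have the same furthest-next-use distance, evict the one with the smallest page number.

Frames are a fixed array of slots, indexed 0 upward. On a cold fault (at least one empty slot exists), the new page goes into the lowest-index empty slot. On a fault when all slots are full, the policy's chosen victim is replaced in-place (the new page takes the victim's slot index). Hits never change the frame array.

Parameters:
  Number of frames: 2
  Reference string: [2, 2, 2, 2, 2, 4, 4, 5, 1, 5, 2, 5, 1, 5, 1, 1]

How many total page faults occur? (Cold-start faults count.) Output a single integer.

Answer: 6

Derivation:
Step 0: ref 2 → FAULT, frames=[2,-]
Step 1: ref 2 → HIT, frames=[2,-]
Step 2: ref 2 → HIT, frames=[2,-]
Step 3: ref 2 → HIT, frames=[2,-]
Step 4: ref 2 → HIT, frames=[2,-]
Step 5: ref 4 → FAULT, frames=[2,4]
Step 6: ref 4 → HIT, frames=[2,4]
Step 7: ref 5 → FAULT (evict 4), frames=[2,5]
Step 8: ref 1 → FAULT (evict 2), frames=[1,5]
Step 9: ref 5 → HIT, frames=[1,5]
Step 10: ref 2 → FAULT (evict 1), frames=[2,5]
Step 11: ref 5 → HIT, frames=[2,5]
Step 12: ref 1 → FAULT (evict 2), frames=[1,5]
Step 13: ref 5 → HIT, frames=[1,5]
Step 14: ref 1 → HIT, frames=[1,5]
Step 15: ref 1 → HIT, frames=[1,5]
Total faults: 6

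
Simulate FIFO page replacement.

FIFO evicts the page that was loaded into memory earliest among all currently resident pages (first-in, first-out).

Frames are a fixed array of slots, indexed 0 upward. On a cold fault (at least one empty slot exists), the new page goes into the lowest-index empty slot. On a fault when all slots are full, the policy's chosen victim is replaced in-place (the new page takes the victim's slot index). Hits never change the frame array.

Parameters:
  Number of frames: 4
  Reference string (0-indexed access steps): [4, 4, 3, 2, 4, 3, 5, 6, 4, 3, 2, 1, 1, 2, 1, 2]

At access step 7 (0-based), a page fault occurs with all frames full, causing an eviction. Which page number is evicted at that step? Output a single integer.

Step 0: ref 4 -> FAULT, frames=[4,-,-,-]
Step 1: ref 4 -> HIT, frames=[4,-,-,-]
Step 2: ref 3 -> FAULT, frames=[4,3,-,-]
Step 3: ref 2 -> FAULT, frames=[4,3,2,-]
Step 4: ref 4 -> HIT, frames=[4,3,2,-]
Step 5: ref 3 -> HIT, frames=[4,3,2,-]
Step 6: ref 5 -> FAULT, frames=[4,3,2,5]
Step 7: ref 6 -> FAULT, evict 4, frames=[6,3,2,5]
At step 7: evicted page 4

Answer: 4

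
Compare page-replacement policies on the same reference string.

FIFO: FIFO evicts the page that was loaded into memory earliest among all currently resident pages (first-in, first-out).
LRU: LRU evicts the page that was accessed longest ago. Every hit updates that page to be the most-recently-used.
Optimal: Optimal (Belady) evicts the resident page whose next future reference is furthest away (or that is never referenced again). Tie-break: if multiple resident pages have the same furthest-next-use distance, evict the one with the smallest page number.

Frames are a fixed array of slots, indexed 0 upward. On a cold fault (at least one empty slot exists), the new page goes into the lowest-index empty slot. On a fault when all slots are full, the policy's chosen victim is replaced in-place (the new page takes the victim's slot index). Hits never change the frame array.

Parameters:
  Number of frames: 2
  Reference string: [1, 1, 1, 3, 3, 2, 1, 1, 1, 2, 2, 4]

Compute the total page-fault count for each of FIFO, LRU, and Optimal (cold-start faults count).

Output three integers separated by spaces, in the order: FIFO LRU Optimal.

--- FIFO ---
  step 0: ref 1 -> FAULT, frames=[1,-] (faults so far: 1)
  step 1: ref 1 -> HIT, frames=[1,-] (faults so far: 1)
  step 2: ref 1 -> HIT, frames=[1,-] (faults so far: 1)
  step 3: ref 3 -> FAULT, frames=[1,3] (faults so far: 2)
  step 4: ref 3 -> HIT, frames=[1,3] (faults so far: 2)
  step 5: ref 2 -> FAULT, evict 1, frames=[2,3] (faults so far: 3)
  step 6: ref 1 -> FAULT, evict 3, frames=[2,1] (faults so far: 4)
  step 7: ref 1 -> HIT, frames=[2,1] (faults so far: 4)
  step 8: ref 1 -> HIT, frames=[2,1] (faults so far: 4)
  step 9: ref 2 -> HIT, frames=[2,1] (faults so far: 4)
  step 10: ref 2 -> HIT, frames=[2,1] (faults so far: 4)
  step 11: ref 4 -> FAULT, evict 2, frames=[4,1] (faults so far: 5)
  FIFO total faults: 5
--- LRU ---
  step 0: ref 1 -> FAULT, frames=[1,-] (faults so far: 1)
  step 1: ref 1 -> HIT, frames=[1,-] (faults so far: 1)
  step 2: ref 1 -> HIT, frames=[1,-] (faults so far: 1)
  step 3: ref 3 -> FAULT, frames=[1,3] (faults so far: 2)
  step 4: ref 3 -> HIT, frames=[1,3] (faults so far: 2)
  step 5: ref 2 -> FAULT, evict 1, frames=[2,3] (faults so far: 3)
  step 6: ref 1 -> FAULT, evict 3, frames=[2,1] (faults so far: 4)
  step 7: ref 1 -> HIT, frames=[2,1] (faults so far: 4)
  step 8: ref 1 -> HIT, frames=[2,1] (faults so far: 4)
  step 9: ref 2 -> HIT, frames=[2,1] (faults so far: 4)
  step 10: ref 2 -> HIT, frames=[2,1] (faults so far: 4)
  step 11: ref 4 -> FAULT, evict 1, frames=[2,4] (faults so far: 5)
  LRU total faults: 5
--- Optimal ---
  step 0: ref 1 -> FAULT, frames=[1,-] (faults so far: 1)
  step 1: ref 1 -> HIT, frames=[1,-] (faults so far: 1)
  step 2: ref 1 -> HIT, frames=[1,-] (faults so far: 1)
  step 3: ref 3 -> FAULT, frames=[1,3] (faults so far: 2)
  step 4: ref 3 -> HIT, frames=[1,3] (faults so far: 2)
  step 5: ref 2 -> FAULT, evict 3, frames=[1,2] (faults so far: 3)
  step 6: ref 1 -> HIT, frames=[1,2] (faults so far: 3)
  step 7: ref 1 -> HIT, frames=[1,2] (faults so far: 3)
  step 8: ref 1 -> HIT, frames=[1,2] (faults so far: 3)
  step 9: ref 2 -> HIT, frames=[1,2] (faults so far: 3)
  step 10: ref 2 -> HIT, frames=[1,2] (faults so far: 3)
  step 11: ref 4 -> FAULT, evict 1, frames=[4,2] (faults so far: 4)
  Optimal total faults: 4

Answer: 5 5 4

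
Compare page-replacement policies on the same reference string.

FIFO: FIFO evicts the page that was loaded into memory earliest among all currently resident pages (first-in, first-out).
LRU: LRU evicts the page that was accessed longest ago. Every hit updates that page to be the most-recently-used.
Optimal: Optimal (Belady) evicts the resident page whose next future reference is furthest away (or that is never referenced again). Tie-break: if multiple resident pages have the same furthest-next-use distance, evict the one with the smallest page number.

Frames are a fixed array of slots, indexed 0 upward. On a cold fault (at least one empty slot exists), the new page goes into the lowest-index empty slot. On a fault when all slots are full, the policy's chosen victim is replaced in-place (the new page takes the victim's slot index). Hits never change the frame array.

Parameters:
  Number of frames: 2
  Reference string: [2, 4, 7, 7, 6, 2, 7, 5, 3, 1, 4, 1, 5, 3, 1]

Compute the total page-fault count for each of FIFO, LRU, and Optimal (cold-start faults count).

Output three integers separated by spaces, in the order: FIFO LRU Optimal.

Answer: 13 13 11

Derivation:
--- FIFO ---
  step 0: ref 2 -> FAULT, frames=[2,-] (faults so far: 1)
  step 1: ref 4 -> FAULT, frames=[2,4] (faults so far: 2)
  step 2: ref 7 -> FAULT, evict 2, frames=[7,4] (faults so far: 3)
  step 3: ref 7 -> HIT, frames=[7,4] (faults so far: 3)
  step 4: ref 6 -> FAULT, evict 4, frames=[7,6] (faults so far: 4)
  step 5: ref 2 -> FAULT, evict 7, frames=[2,6] (faults so far: 5)
  step 6: ref 7 -> FAULT, evict 6, frames=[2,7] (faults so far: 6)
  step 7: ref 5 -> FAULT, evict 2, frames=[5,7] (faults so far: 7)
  step 8: ref 3 -> FAULT, evict 7, frames=[5,3] (faults so far: 8)
  step 9: ref 1 -> FAULT, evict 5, frames=[1,3] (faults so far: 9)
  step 10: ref 4 -> FAULT, evict 3, frames=[1,4] (faults so far: 10)
  step 11: ref 1 -> HIT, frames=[1,4] (faults so far: 10)
  step 12: ref 5 -> FAULT, evict 1, frames=[5,4] (faults so far: 11)
  step 13: ref 3 -> FAULT, evict 4, frames=[5,3] (faults so far: 12)
  step 14: ref 1 -> FAULT, evict 5, frames=[1,3] (faults so far: 13)
  FIFO total faults: 13
--- LRU ---
  step 0: ref 2 -> FAULT, frames=[2,-] (faults so far: 1)
  step 1: ref 4 -> FAULT, frames=[2,4] (faults so far: 2)
  step 2: ref 7 -> FAULT, evict 2, frames=[7,4] (faults so far: 3)
  step 3: ref 7 -> HIT, frames=[7,4] (faults so far: 3)
  step 4: ref 6 -> FAULT, evict 4, frames=[7,6] (faults so far: 4)
  step 5: ref 2 -> FAULT, evict 7, frames=[2,6] (faults so far: 5)
  step 6: ref 7 -> FAULT, evict 6, frames=[2,7] (faults so far: 6)
  step 7: ref 5 -> FAULT, evict 2, frames=[5,7] (faults so far: 7)
  step 8: ref 3 -> FAULT, evict 7, frames=[5,3] (faults so far: 8)
  step 9: ref 1 -> FAULT, evict 5, frames=[1,3] (faults so far: 9)
  step 10: ref 4 -> FAULT, evict 3, frames=[1,4] (faults so far: 10)
  step 11: ref 1 -> HIT, frames=[1,4] (faults so far: 10)
  step 12: ref 5 -> FAULT, evict 4, frames=[1,5] (faults so far: 11)
  step 13: ref 3 -> FAULT, evict 1, frames=[3,5] (faults so far: 12)
  step 14: ref 1 -> FAULT, evict 5, frames=[3,1] (faults so far: 13)
  LRU total faults: 13
--- Optimal ---
  step 0: ref 2 -> FAULT, frames=[2,-] (faults so far: 1)
  step 1: ref 4 -> FAULT, frames=[2,4] (faults so far: 2)
  step 2: ref 7 -> FAULT, evict 4, frames=[2,7] (faults so far: 3)
  step 3: ref 7 -> HIT, frames=[2,7] (faults so far: 3)
  step 4: ref 6 -> FAULT, evict 7, frames=[2,6] (faults so far: 4)
  step 5: ref 2 -> HIT, frames=[2,6] (faults so far: 4)
  step 6: ref 7 -> FAULT, evict 2, frames=[7,6] (faults so far: 5)
  step 7: ref 5 -> FAULT, evict 6, frames=[7,5] (faults so far: 6)
  step 8: ref 3 -> FAULT, evict 7, frames=[3,5] (faults so far: 7)
  step 9: ref 1 -> FAULT, evict 3, frames=[1,5] (faults so far: 8)
  step 10: ref 4 -> FAULT, evict 5, frames=[1,4] (faults so far: 9)
  step 11: ref 1 -> HIT, frames=[1,4] (faults so far: 9)
  step 12: ref 5 -> FAULT, evict 4, frames=[1,5] (faults so far: 10)
  step 13: ref 3 -> FAULT, evict 5, frames=[1,3] (faults so far: 11)
  step 14: ref 1 -> HIT, frames=[1,3] (faults so far: 11)
  Optimal total faults: 11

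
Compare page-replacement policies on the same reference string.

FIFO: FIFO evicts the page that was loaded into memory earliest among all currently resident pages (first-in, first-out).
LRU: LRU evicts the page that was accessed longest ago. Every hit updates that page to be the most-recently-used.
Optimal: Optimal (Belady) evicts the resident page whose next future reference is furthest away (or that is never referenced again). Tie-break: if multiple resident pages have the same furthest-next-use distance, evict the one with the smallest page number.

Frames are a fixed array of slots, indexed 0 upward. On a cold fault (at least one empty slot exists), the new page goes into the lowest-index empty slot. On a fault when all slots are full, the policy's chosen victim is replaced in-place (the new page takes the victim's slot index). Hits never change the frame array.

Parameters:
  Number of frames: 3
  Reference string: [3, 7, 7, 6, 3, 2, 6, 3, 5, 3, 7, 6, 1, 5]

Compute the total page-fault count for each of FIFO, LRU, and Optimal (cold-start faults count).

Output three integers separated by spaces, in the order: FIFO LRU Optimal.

Answer: 10 9 7

Derivation:
--- FIFO ---
  step 0: ref 3 -> FAULT, frames=[3,-,-] (faults so far: 1)
  step 1: ref 7 -> FAULT, frames=[3,7,-] (faults so far: 2)
  step 2: ref 7 -> HIT, frames=[3,7,-] (faults so far: 2)
  step 3: ref 6 -> FAULT, frames=[3,7,6] (faults so far: 3)
  step 4: ref 3 -> HIT, frames=[3,7,6] (faults so far: 3)
  step 5: ref 2 -> FAULT, evict 3, frames=[2,7,6] (faults so far: 4)
  step 6: ref 6 -> HIT, frames=[2,7,6] (faults so far: 4)
  step 7: ref 3 -> FAULT, evict 7, frames=[2,3,6] (faults so far: 5)
  step 8: ref 5 -> FAULT, evict 6, frames=[2,3,5] (faults so far: 6)
  step 9: ref 3 -> HIT, frames=[2,3,5] (faults so far: 6)
  step 10: ref 7 -> FAULT, evict 2, frames=[7,3,5] (faults so far: 7)
  step 11: ref 6 -> FAULT, evict 3, frames=[7,6,5] (faults so far: 8)
  step 12: ref 1 -> FAULT, evict 5, frames=[7,6,1] (faults so far: 9)
  step 13: ref 5 -> FAULT, evict 7, frames=[5,6,1] (faults so far: 10)
  FIFO total faults: 10
--- LRU ---
  step 0: ref 3 -> FAULT, frames=[3,-,-] (faults so far: 1)
  step 1: ref 7 -> FAULT, frames=[3,7,-] (faults so far: 2)
  step 2: ref 7 -> HIT, frames=[3,7,-] (faults so far: 2)
  step 3: ref 6 -> FAULT, frames=[3,7,6] (faults so far: 3)
  step 4: ref 3 -> HIT, frames=[3,7,6] (faults so far: 3)
  step 5: ref 2 -> FAULT, evict 7, frames=[3,2,6] (faults so far: 4)
  step 6: ref 6 -> HIT, frames=[3,2,6] (faults so far: 4)
  step 7: ref 3 -> HIT, frames=[3,2,6] (faults so far: 4)
  step 8: ref 5 -> FAULT, evict 2, frames=[3,5,6] (faults so far: 5)
  step 9: ref 3 -> HIT, frames=[3,5,6] (faults so far: 5)
  step 10: ref 7 -> FAULT, evict 6, frames=[3,5,7] (faults so far: 6)
  step 11: ref 6 -> FAULT, evict 5, frames=[3,6,7] (faults so far: 7)
  step 12: ref 1 -> FAULT, evict 3, frames=[1,6,7] (faults so far: 8)
  step 13: ref 5 -> FAULT, evict 7, frames=[1,6,5] (faults so far: 9)
  LRU total faults: 9
--- Optimal ---
  step 0: ref 3 -> FAULT, frames=[3,-,-] (faults so far: 1)
  step 1: ref 7 -> FAULT, frames=[3,7,-] (faults so far: 2)
  step 2: ref 7 -> HIT, frames=[3,7,-] (faults so far: 2)
  step 3: ref 6 -> FAULT, frames=[3,7,6] (faults so far: 3)
  step 4: ref 3 -> HIT, frames=[3,7,6] (faults so far: 3)
  step 5: ref 2 -> FAULT, evict 7, frames=[3,2,6] (faults so far: 4)
  step 6: ref 6 -> HIT, frames=[3,2,6] (faults so far: 4)
  step 7: ref 3 -> HIT, frames=[3,2,6] (faults so far: 4)
  step 8: ref 5 -> FAULT, evict 2, frames=[3,5,6] (faults so far: 5)
  step 9: ref 3 -> HIT, frames=[3,5,6] (faults so far: 5)
  step 10: ref 7 -> FAULT, evict 3, frames=[7,5,6] (faults so far: 6)
  step 11: ref 6 -> HIT, frames=[7,5,6] (faults so far: 6)
  step 12: ref 1 -> FAULT, evict 6, frames=[7,5,1] (faults so far: 7)
  step 13: ref 5 -> HIT, frames=[7,5,1] (faults so far: 7)
  Optimal total faults: 7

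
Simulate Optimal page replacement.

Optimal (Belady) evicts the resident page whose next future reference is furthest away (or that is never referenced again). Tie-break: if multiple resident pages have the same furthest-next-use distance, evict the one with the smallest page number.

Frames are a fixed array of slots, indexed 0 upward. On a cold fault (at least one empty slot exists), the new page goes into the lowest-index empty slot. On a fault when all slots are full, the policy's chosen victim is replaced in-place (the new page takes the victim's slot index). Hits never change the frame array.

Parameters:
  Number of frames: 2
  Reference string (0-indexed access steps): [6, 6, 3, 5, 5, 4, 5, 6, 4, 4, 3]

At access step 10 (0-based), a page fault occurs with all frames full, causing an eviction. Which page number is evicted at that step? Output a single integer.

Answer: 4

Derivation:
Step 0: ref 6 -> FAULT, frames=[6,-]
Step 1: ref 6 -> HIT, frames=[6,-]
Step 2: ref 3 -> FAULT, frames=[6,3]
Step 3: ref 5 -> FAULT, evict 3, frames=[6,5]
Step 4: ref 5 -> HIT, frames=[6,5]
Step 5: ref 4 -> FAULT, evict 6, frames=[4,5]
Step 6: ref 5 -> HIT, frames=[4,5]
Step 7: ref 6 -> FAULT, evict 5, frames=[4,6]
Step 8: ref 4 -> HIT, frames=[4,6]
Step 9: ref 4 -> HIT, frames=[4,6]
Step 10: ref 3 -> FAULT, evict 4, frames=[3,6]
At step 10: evicted page 4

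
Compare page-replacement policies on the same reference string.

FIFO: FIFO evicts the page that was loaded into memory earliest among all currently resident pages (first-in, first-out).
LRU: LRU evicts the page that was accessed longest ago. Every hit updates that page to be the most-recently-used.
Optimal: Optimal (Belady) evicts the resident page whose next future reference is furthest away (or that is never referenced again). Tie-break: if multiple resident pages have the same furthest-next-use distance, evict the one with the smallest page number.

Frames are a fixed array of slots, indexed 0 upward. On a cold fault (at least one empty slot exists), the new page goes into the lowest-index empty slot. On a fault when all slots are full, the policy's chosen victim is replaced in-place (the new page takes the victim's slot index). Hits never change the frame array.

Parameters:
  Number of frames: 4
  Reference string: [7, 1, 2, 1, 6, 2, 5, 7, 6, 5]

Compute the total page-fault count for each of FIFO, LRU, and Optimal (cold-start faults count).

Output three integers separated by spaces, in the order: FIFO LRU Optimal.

Answer: 6 6 5

Derivation:
--- FIFO ---
  step 0: ref 7 -> FAULT, frames=[7,-,-,-] (faults so far: 1)
  step 1: ref 1 -> FAULT, frames=[7,1,-,-] (faults so far: 2)
  step 2: ref 2 -> FAULT, frames=[7,1,2,-] (faults so far: 3)
  step 3: ref 1 -> HIT, frames=[7,1,2,-] (faults so far: 3)
  step 4: ref 6 -> FAULT, frames=[7,1,2,6] (faults so far: 4)
  step 5: ref 2 -> HIT, frames=[7,1,2,6] (faults so far: 4)
  step 6: ref 5 -> FAULT, evict 7, frames=[5,1,2,6] (faults so far: 5)
  step 7: ref 7 -> FAULT, evict 1, frames=[5,7,2,6] (faults so far: 6)
  step 8: ref 6 -> HIT, frames=[5,7,2,6] (faults so far: 6)
  step 9: ref 5 -> HIT, frames=[5,7,2,6] (faults so far: 6)
  FIFO total faults: 6
--- LRU ---
  step 0: ref 7 -> FAULT, frames=[7,-,-,-] (faults so far: 1)
  step 1: ref 1 -> FAULT, frames=[7,1,-,-] (faults so far: 2)
  step 2: ref 2 -> FAULT, frames=[7,1,2,-] (faults so far: 3)
  step 3: ref 1 -> HIT, frames=[7,1,2,-] (faults so far: 3)
  step 4: ref 6 -> FAULT, frames=[7,1,2,6] (faults so far: 4)
  step 5: ref 2 -> HIT, frames=[7,1,2,6] (faults so far: 4)
  step 6: ref 5 -> FAULT, evict 7, frames=[5,1,2,6] (faults so far: 5)
  step 7: ref 7 -> FAULT, evict 1, frames=[5,7,2,6] (faults so far: 6)
  step 8: ref 6 -> HIT, frames=[5,7,2,6] (faults so far: 6)
  step 9: ref 5 -> HIT, frames=[5,7,2,6] (faults so far: 6)
  LRU total faults: 6
--- Optimal ---
  step 0: ref 7 -> FAULT, frames=[7,-,-,-] (faults so far: 1)
  step 1: ref 1 -> FAULT, frames=[7,1,-,-] (faults so far: 2)
  step 2: ref 2 -> FAULT, frames=[7,1,2,-] (faults so far: 3)
  step 3: ref 1 -> HIT, frames=[7,1,2,-] (faults so far: 3)
  step 4: ref 6 -> FAULT, frames=[7,1,2,6] (faults so far: 4)
  step 5: ref 2 -> HIT, frames=[7,1,2,6] (faults so far: 4)
  step 6: ref 5 -> FAULT, evict 1, frames=[7,5,2,6] (faults so far: 5)
  step 7: ref 7 -> HIT, frames=[7,5,2,6] (faults so far: 5)
  step 8: ref 6 -> HIT, frames=[7,5,2,6] (faults so far: 5)
  step 9: ref 5 -> HIT, frames=[7,5,2,6] (faults so far: 5)
  Optimal total faults: 5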